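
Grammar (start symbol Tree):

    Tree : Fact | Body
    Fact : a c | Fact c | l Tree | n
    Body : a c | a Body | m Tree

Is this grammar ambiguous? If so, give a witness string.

Witness: a c

Derivation 1: Tree ⇒ Fact ⇒ a c
Derivation 2: Tree ⇒ Body ⇒ a c

Two distinct leftmost derivations for the same string.

Ambiguous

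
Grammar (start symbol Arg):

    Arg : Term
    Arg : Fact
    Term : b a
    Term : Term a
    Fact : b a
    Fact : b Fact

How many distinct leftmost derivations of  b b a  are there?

Parse trees for b b a:
  [Arg [Fact b [Fact b a]]]

1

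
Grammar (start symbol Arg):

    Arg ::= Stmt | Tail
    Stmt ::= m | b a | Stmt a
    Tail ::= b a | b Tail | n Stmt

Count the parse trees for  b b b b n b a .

Parse trees for b b b b n b a:
  [Arg [Tail b [Tail b [Tail b [Tail b [Tail n [Stmt b a]]]]]]]

1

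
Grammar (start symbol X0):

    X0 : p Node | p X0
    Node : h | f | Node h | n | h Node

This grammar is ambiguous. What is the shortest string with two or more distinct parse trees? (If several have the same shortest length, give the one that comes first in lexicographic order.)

length 2: no string has ≥2 trees
length 3: p h h has 2 parse trees

Two derivations of p h h:
  X0 ⇒ p Node ⇒ p Node h ⇒ p h h
  X0 ⇒ p Node ⇒ p h Node ⇒ p h h

p h h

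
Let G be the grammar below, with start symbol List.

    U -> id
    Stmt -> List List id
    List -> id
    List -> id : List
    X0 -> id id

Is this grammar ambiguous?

Only List is reachable from List; ignoring the rest: The reachable grammar is A → atom sep A | atom. Each atom is followed by either the separator (recurse) or end-of-string (stop) — no choice point.

Unambiguous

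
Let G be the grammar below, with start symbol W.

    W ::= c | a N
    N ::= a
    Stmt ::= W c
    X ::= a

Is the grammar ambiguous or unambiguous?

Unambiguous

Only W, N are reachable from W; ignoring the rest: The reachable rules are right-linear with at most one rule per (nonterminal, next-terminal) pair. Each input token forces the next rule, so parsing is deterministic.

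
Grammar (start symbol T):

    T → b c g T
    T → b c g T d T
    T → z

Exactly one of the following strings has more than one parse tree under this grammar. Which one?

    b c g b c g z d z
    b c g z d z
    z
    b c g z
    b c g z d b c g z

b c g b c g z d z

b c g b c g z d z: 2 trees
b c g z d z: 1 tree
z: 1 tree
b c g z: 1 tree
b c g z d b c g z: 1 tree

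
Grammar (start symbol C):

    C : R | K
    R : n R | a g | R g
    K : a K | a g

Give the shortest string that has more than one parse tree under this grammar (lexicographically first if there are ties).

a g

length 2: a g has 2 parse trees

Two derivations of a g:
  C ⇒ R ⇒ a g
  C ⇒ K ⇒ a g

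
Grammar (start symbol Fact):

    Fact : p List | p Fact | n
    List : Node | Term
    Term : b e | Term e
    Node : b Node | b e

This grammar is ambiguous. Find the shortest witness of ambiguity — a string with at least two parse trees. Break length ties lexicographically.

p b e

length 1: no string has ≥2 trees
length 2: no string has ≥2 trees
length 3: p b e has 2 parse trees

Two derivations of p b e:
  Fact ⇒ p List ⇒ p Node ⇒ p b e
  Fact ⇒ p List ⇒ p Term ⇒ p b e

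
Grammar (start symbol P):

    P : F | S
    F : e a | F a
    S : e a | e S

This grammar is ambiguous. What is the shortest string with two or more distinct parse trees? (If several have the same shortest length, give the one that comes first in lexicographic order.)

e a

length 2: e a has 2 parse trees

Two derivations of e a:
  P ⇒ F ⇒ e a
  P ⇒ S ⇒ e a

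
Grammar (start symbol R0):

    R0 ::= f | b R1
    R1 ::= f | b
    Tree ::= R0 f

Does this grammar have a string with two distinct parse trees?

(Tree is unreachable from R0, so its rules don't affect L(R0).) The reachable rules are right-linear with at most one rule per (nonterminal, next-terminal) pair. Each input token forces the next rule, so parsing is deterministic.

Unambiguous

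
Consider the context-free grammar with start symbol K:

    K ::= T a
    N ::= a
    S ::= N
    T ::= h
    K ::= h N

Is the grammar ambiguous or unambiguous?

Witness: h a

Derivation 1: K ⇒ T a ⇒ h a
Derivation 2: K ⇒ h N ⇒ h a

Two distinct leftmost derivations for the same string.

Ambiguous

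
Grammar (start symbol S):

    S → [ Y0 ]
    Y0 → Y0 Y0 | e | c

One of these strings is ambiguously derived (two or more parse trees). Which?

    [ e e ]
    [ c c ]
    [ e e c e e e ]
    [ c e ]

[ e e c e e e ]

[ e e ]: 1 tree
[ c c ]: 1 tree
[ e e c e e e ]: 42 trees
[ c e ]: 1 tree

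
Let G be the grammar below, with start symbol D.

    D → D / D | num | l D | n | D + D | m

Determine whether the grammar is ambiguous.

Witness: l m + m

Derivation 1: D ⇒ l D ⇒ l D + D ⇒ l m + D ⇒ l m + m
Derivation 2: D ⇒ D + D ⇒ l D + D ⇒ l m + D ⇒ l m + m

Two distinct leftmost derivations for the same string.

Ambiguous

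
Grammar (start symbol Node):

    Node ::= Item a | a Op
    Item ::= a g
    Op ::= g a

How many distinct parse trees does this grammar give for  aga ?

Parse trees for aga:
  [Node [Item a g] a]
  [Node a [Op g a]]

2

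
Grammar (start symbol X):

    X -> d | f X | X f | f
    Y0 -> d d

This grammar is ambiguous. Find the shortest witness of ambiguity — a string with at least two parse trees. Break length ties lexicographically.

length 1: no string has ≥2 trees
length 2: f f has 2 parse trees

Two derivations of f f:
  X ⇒ f X ⇒ f f
  X ⇒ X f ⇒ f f

f f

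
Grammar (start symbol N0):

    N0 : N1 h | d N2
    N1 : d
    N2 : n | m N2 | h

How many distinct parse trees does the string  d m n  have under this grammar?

1

Parse trees for d m n:
  [N0 d [N2 m [N2 n]]]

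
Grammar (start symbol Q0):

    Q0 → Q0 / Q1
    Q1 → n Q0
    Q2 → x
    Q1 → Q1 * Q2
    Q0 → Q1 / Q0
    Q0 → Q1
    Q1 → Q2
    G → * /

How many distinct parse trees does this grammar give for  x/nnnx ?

Parse trees for x/nnnx:
  [Q0 [Q0 [Q1 [Q2 x]]] / [Q1 n [Q0 [Q1 n [Q0 [Q1 n [Q0 [Q1 [Q2 x]]]]]]]]]
  [Q0 [Q1 [Q2 x]] / [Q0 [Q1 n [Q0 [Q1 n [Q0 [Q1 n [Q0 [Q1 [Q2 x]]]]]]]]]]

2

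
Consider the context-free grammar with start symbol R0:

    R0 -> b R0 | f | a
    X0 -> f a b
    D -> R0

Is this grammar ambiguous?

(X0, D are unreachable from R0, so their rules don't affect L(R0).) The reachable rules are right-linear with at most one rule per (nonterminal, next-terminal) pair. Each input token forces the next rule, so parsing is deterministic.

Unambiguous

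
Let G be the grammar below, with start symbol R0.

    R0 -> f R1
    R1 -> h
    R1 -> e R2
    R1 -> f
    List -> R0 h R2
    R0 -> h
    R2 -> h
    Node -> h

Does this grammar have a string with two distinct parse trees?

(Node, List are unreachable from R0, so their rules don't affect L(R0).) Restricted to the reachable nonterminals, every rule has the form A → t or A → t B, and no two rules for the same A share a first terminal. The grammar encodes a DFA — one run per string.

Unambiguous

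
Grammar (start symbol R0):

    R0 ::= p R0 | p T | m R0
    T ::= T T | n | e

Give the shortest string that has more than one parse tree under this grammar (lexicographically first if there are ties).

length 2: no string has ≥2 trees
length 3: no string has ≥2 trees
length 4: p e e e has 2 parse trees

Two derivations of p e e e:
  R0 ⇒ p T ⇒ p T T ⇒ p T T T ⇒ p e T T ⇒ p e e T ⇒ p e e e
  R0 ⇒ p T ⇒ p T T ⇒ p e T ⇒ p e T T ⇒ p e e T ⇒ p e e e

p e e e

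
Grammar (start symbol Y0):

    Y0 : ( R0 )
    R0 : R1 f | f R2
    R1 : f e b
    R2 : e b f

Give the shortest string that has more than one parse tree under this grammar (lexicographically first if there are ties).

length 6: ( f e b f ) has 2 parse trees

Two derivations of ( f e b f ):
  Y0 ⇒ ( R0 ) ⇒ ( R1 f ) ⇒ ( f e b f )
  Y0 ⇒ ( R0 ) ⇒ ( f R2 ) ⇒ ( f e b f )

( f e b f )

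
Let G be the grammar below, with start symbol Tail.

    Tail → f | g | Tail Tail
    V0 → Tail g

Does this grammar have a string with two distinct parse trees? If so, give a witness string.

Witness: f f f

Derivation 1: Tail ⇒ Tail Tail ⇒ f Tail ⇒ f Tail Tail ⇒ f f Tail ⇒ f f f
Derivation 2: Tail ⇒ Tail Tail ⇒ Tail Tail Tail ⇒ f Tail Tail ⇒ f f Tail ⇒ f f f

Two distinct leftmost derivations for the same string.

Ambiguous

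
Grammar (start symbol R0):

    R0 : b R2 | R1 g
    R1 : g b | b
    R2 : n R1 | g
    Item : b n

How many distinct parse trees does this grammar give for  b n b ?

1

Parse trees for b n b:
  [R0 b [R2 n [R1 b]]]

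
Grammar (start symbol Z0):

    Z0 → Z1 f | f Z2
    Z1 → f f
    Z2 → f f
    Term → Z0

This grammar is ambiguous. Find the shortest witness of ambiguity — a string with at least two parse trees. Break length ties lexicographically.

f f f

length 3: f f f has 2 parse trees

Two derivations of f f f:
  Z0 ⇒ Z1 f ⇒ f f f
  Z0 ⇒ f Z2 ⇒ f f f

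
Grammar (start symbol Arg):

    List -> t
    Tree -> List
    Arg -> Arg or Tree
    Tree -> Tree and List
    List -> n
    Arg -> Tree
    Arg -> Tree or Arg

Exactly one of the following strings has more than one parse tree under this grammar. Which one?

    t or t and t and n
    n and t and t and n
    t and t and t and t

t or t and t and n

t or t and t and n: 2 trees
n and t and t and n: 1 tree
t and t and t and t: 1 tree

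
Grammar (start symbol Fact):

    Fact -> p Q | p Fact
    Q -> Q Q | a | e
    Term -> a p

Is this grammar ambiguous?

Witness: p a a a

Derivation 1: Fact ⇒ p Q ⇒ p Q Q ⇒ p Q Q Q ⇒ p a Q Q ⇒ p a a Q ⇒ p a a a
Derivation 2: Fact ⇒ p Q ⇒ p Q Q ⇒ p a Q ⇒ p a Q Q ⇒ p a a Q ⇒ p a a a

Two distinct leftmost derivations for the same string.

Ambiguous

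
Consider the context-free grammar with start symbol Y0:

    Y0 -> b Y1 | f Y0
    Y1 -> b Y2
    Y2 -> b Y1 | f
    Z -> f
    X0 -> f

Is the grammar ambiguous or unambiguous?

(Z, X0 are unreachable from Y0, so their rules don't affect L(Y0).) The reachable rules are right-linear with at most one rule per (nonterminal, next-terminal) pair. Each input token forces the next rule, so parsing is deterministic.

Unambiguous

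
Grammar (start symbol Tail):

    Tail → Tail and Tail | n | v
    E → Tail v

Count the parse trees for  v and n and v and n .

Parse trees for v and n and v and n:
  [Tail [Tail v] and [Tail [Tail n] and [Tail [Tail v] and [Tail n]]]]
  [Tail [Tail v] and [Tail [Tail [Tail n] and [Tail v]] and [Tail n]]]
  [Tail [Tail [Tail v] and [Tail n]] and [Tail [Tail v] and [Tail n]]]
  [Tail [Tail [Tail v] and [Tail [Tail n] and [Tail v]]] and [Tail n]]
  [Tail [Tail [Tail [Tail v] and [Tail n]] and [Tail v]] and [Tail n]]

5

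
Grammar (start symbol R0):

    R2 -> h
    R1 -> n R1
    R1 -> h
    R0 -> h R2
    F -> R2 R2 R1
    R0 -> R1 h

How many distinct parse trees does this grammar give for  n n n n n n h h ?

1

Parse trees for n n n n n n h h:
  [R0 [R1 n [R1 n [R1 n [R1 n [R1 n [R1 n [R1 h]]]]]]] h]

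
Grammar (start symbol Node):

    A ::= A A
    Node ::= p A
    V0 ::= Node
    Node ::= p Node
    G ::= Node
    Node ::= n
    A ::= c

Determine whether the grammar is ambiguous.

Ambiguous

Witness: p c c c

Derivation 1: Node ⇒ p A ⇒ p A A ⇒ p A A A ⇒ p c A A ⇒ p c c A ⇒ p c c c
Derivation 2: Node ⇒ p A ⇒ p A A ⇒ p c A ⇒ p c A A ⇒ p c c A ⇒ p c c c

Two distinct leftmost derivations for the same string.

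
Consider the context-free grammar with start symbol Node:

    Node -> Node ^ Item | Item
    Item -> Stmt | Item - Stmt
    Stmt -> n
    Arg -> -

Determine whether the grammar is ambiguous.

Only Node, Item, Stmt are reachable from Node; ignoring the rest: The grammar is stratified — Node handles '^' (left-recursive), Item handles '-', Stmt atoms. Each operator has a fixed associativity and precedence level, so every string has one parse.

Unambiguous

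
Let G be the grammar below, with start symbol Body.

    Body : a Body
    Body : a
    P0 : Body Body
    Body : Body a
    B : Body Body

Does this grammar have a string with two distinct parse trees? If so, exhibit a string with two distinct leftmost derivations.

Ambiguous

Witness: a a

Derivation 1: Body ⇒ a Body ⇒ a a
Derivation 2: Body ⇒ Body a ⇒ a a

Two distinct leftmost derivations for the same string.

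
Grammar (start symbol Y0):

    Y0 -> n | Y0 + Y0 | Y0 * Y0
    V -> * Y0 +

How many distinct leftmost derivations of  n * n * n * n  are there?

5

Parse trees for n * n * n * n:
  [Y0 [Y0 n] * [Y0 [Y0 n] * [Y0 [Y0 n] * [Y0 n]]]]
  [Y0 [Y0 n] * [Y0 [Y0 [Y0 n] * [Y0 n]] * [Y0 n]]]
  [Y0 [Y0 [Y0 n] * [Y0 n]] * [Y0 [Y0 n] * [Y0 n]]]
  [Y0 [Y0 [Y0 n] * [Y0 [Y0 n] * [Y0 n]]] * [Y0 n]]
  [Y0 [Y0 [Y0 [Y0 n] * [Y0 n]] * [Y0 n]] * [Y0 n]]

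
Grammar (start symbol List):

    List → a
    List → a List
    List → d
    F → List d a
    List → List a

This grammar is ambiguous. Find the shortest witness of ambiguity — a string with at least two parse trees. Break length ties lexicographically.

a a

length 1: no string has ≥2 trees
length 2: a a has 2 parse trees

Two derivations of a a:
  List ⇒ a List ⇒ a a
  List ⇒ List a ⇒ a a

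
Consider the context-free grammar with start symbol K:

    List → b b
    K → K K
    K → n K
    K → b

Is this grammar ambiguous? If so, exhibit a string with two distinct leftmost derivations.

Ambiguous

Witness: b b b

Derivation 1: K ⇒ K K ⇒ K K K ⇒ b K K ⇒ b b K ⇒ b b b
Derivation 2: K ⇒ K K ⇒ b K ⇒ b K K ⇒ b b K ⇒ b b b

Two distinct leftmost derivations for the same string.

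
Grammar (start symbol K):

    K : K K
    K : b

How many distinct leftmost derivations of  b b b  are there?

2

Parse trees for b b b:
  [K [K b] [K [K b] [K b]]]
  [K [K [K b] [K b]] [K b]]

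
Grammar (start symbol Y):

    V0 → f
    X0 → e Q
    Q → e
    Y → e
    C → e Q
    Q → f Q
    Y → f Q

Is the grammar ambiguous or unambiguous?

Unambiguous

(V0, C, X0 are unreachable from Y, so their rules don't affect L(Y).) Each reachable nonterminal has at most one production per leading terminal, and all productions are right-linear; the derivation is determined token-by-token.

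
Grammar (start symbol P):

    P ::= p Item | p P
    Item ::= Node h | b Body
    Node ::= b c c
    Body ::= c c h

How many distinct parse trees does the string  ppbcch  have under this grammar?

Parse trees for ppbcch:
  [P p [P p [Item [Node b c c] h]]]
  [P p [P p [Item b [Body c c h]]]]

2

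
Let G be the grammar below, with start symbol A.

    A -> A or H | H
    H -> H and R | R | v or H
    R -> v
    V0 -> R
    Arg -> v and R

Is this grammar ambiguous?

Witness: v or v

Derivation 1: A ⇒ A or H ⇒ H or H ⇒ R or H ⇒ v or H ⇒ v or R ⇒ v or v
Derivation 2: A ⇒ H ⇒ v or H ⇒ v or R ⇒ v or v

Two distinct leftmost derivations for the same string.

Ambiguous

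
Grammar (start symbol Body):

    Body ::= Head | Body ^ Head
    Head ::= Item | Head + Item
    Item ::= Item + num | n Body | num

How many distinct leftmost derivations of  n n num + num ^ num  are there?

Parse trees for n n num + num ^ num (showing first 6 of 12):
  [Body [Head [Item n [Body [Head [Item n [Body [Body [Head [Item [Item num] + num]]] ^ [Head [Item num]]]]]]]]]
  [Body [Head [Item n [Body [Head [Item n [Body [Body [Head [Head [Item num]] + [Item num]]] ^ [Head [Item num]]]]]]]]]
  [Body [Head [Item n [Body [Body [Head [Item [Item n [Body [Head [Item num]]]] + num]]] ^ [Head [Item num]]]]]]
  [Body [Head [Item n [Body [Body [Head [Item n [Body [Head [Item [Item num] + num]]]]]] ^ [Head [Item num]]]]]]
  [Body [Head [Item n [Body [Body [Head [Item n [Body [Head [Head [Item num]] + [Item num]]]]]] ^ [Head [Item num]]]]]]
  [Body [Head [Item n [Body [Body [Head [Head [Item n [Body [Head [Item num]]]]] + [Item num]]] ^ [Head [Item num]]]]]]

12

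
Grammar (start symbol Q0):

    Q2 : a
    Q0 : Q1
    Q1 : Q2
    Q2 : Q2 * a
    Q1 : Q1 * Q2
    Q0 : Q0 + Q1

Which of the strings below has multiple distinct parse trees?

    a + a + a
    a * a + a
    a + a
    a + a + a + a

a + a + a: 1 tree
a * a + a: 2 trees
a + a: 1 tree
a + a + a + a: 1 tree

a * a + a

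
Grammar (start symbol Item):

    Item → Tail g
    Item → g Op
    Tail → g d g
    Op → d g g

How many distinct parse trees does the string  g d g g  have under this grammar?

Parse trees for g d g g:
  [Item [Tail g d g] g]
  [Item g [Op d g g]]

2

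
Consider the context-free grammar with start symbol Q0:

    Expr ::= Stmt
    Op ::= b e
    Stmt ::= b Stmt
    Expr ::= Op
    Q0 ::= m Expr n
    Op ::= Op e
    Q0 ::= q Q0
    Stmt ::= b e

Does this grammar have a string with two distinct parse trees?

Witness: m b e n

Derivation 1: Q0 ⇒ m Expr n ⇒ m Stmt n ⇒ m b e n
Derivation 2: Q0 ⇒ m Expr n ⇒ m Op n ⇒ m b e n

Two distinct leftmost derivations for the same string.

Ambiguous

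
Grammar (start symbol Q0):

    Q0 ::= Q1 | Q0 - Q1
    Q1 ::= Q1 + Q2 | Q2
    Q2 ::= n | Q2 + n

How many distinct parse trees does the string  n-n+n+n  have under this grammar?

4

Parse trees for n-n+n+n:
  [Q0 [Q0 [Q1 [Q2 n]]] - [Q1 [Q1 [Q2 n]] + [Q2 [Q2 n] + n]]]
  [Q0 [Q0 [Q1 [Q2 n]]] - [Q1 [Q1 [Q1 [Q2 n]] + [Q2 n]] + [Q2 n]]]
  [Q0 [Q0 [Q1 [Q2 n]]] - [Q1 [Q1 [Q2 [Q2 n] + n]] + [Q2 n]]]
  [Q0 [Q0 [Q1 [Q2 n]]] - [Q1 [Q2 [Q2 [Q2 n] + n] + n]]]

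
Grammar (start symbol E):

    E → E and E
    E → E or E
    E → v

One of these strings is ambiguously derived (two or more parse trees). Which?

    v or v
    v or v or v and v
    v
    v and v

v or v: 1 tree
v or v or v and v: 5 trees
v: 1 tree
v and v: 1 tree

v or v or v and v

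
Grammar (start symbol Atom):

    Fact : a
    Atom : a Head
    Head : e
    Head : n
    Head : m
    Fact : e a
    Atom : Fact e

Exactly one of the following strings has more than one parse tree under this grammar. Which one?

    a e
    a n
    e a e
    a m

a e

a e: 2 trees
a n: 1 tree
e a e: 1 tree
a m: 1 tree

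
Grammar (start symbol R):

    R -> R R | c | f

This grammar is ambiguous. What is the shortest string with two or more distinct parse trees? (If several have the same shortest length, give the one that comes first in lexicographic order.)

length 1: no string has ≥2 trees
length 2: no string has ≥2 trees
length 3: c c c has 2 parse trees

Two derivations of c c c:
  R ⇒ R R ⇒ R R R ⇒ c R R ⇒ c c R ⇒ c c c
  R ⇒ R R ⇒ c R ⇒ c R R ⇒ c c R ⇒ c c c

c c c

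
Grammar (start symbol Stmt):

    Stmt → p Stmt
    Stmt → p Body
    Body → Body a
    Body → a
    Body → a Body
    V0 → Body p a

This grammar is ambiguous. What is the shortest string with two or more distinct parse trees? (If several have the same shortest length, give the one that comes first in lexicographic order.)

p a a

length 2: no string has ≥2 trees
length 3: p a a has 2 parse trees

Two derivations of p a a:
  Stmt ⇒ p Body ⇒ p Body a ⇒ p a a
  Stmt ⇒ p Body ⇒ p a Body ⇒ p a a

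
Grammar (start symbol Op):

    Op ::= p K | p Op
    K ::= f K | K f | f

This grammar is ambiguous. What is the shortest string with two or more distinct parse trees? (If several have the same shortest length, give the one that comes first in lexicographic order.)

p f f

length 2: no string has ≥2 trees
length 3: p f f has 2 parse trees

Two derivations of p f f:
  Op ⇒ p K ⇒ p f K ⇒ p f f
  Op ⇒ p K ⇒ p K f ⇒ p f f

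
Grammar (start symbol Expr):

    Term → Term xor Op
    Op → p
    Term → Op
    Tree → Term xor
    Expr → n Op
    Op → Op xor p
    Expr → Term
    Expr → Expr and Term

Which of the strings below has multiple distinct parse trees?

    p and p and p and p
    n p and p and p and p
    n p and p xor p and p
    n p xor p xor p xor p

n p and p xor p and p

p and p and p and p: 1 tree
n p and p and p and p: 1 tree
n p and p xor p and p: 2 trees
n p xor p xor p xor p: 1 tree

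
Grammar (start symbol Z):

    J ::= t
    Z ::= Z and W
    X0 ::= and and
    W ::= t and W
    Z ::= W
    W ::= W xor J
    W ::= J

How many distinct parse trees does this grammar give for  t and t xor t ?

3

Parse trees for t and t xor t:
  [Z [Z [W [J t]]] and [W [W [J t]] xor [J t]]]
  [Z [W t and [W [W [J t]] xor [J t]]]]
  [Z [W [W t and [W [J t]]] xor [J t]]]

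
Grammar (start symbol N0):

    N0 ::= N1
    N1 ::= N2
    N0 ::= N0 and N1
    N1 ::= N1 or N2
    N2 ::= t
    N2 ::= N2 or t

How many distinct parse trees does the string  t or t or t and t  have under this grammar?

4

Parse trees for t or t or t and t:
  [N0 [N0 [N1 [N2 [N2 [N2 t] or t] or t]]] and [N1 [N2 t]]]
  [N0 [N0 [N1 [N1 [N2 t]] or [N2 [N2 t] or t]]] and [N1 [N2 t]]]
  [N0 [N0 [N1 [N1 [N2 [N2 t] or t]] or [N2 t]]] and [N1 [N2 t]]]
  [N0 [N0 [N1 [N1 [N1 [N2 t]] or [N2 t]] or [N2 t]]] and [N1 [N2 t]]]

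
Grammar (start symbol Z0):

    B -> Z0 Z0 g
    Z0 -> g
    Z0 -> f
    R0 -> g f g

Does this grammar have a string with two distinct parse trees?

Unambiguous

(B, R0 are unreachable from Z0, so their rules don't affect L(Z0).) Restricted to the reachable nonterminals, every rule has the form A → t or A → t B, and no two rules for the same A share a first terminal. The grammar encodes a DFA — one run per string.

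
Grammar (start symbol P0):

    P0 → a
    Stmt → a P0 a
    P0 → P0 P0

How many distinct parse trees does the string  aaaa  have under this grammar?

5

Parse trees for aaaa:
  [P0 [P0 a] [P0 [P0 a] [P0 [P0 a] [P0 a]]]]
  [P0 [P0 a] [P0 [P0 [P0 a] [P0 a]] [P0 a]]]
  [P0 [P0 [P0 a] [P0 a]] [P0 [P0 a] [P0 a]]]
  [P0 [P0 [P0 a] [P0 [P0 a] [P0 a]]] [P0 a]]
  [P0 [P0 [P0 [P0 a] [P0 a]] [P0 a]] [P0 a]]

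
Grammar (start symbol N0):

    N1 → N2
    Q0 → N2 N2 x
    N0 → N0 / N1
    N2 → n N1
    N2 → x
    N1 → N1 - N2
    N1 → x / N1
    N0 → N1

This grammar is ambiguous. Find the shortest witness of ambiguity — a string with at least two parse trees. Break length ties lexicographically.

length 1: no string has ≥2 trees
length 2: no string has ≥2 trees
length 3: x / x has 2 parse trees

Two derivations of x / x:
  N0 ⇒ N0 / N1 ⇒ N1 / N1 ⇒ N2 / N1 ⇒ x / N1 ⇒ x / N2 ⇒ x / x
  N0 ⇒ N1 ⇒ x / N1 ⇒ x / N2 ⇒ x / x

x / x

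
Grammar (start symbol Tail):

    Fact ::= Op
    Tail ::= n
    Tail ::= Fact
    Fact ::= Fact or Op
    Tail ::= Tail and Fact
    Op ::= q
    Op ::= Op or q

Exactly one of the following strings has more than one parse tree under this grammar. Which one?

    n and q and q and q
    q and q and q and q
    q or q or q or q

q or q or q or q

n and q and q and q: 1 tree
q and q and q and q: 1 tree
q or q or q or q: 8 trees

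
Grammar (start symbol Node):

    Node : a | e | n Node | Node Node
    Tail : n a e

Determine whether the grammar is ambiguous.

Ambiguous

Witness: a a a

Derivation 1: Node ⇒ Node Node ⇒ a Node ⇒ a Node Node ⇒ a a Node ⇒ a a a
Derivation 2: Node ⇒ Node Node ⇒ Node Node Node ⇒ a Node Node ⇒ a a Node ⇒ a a a

Two distinct leftmost derivations for the same string.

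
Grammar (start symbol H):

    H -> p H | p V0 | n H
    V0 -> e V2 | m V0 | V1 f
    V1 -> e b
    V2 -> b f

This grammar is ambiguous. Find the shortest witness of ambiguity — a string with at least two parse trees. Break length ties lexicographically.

p e b f

length 4: p e b f has 2 parse trees

Two derivations of p e b f:
  H ⇒ p V0 ⇒ p e V2 ⇒ p e b f
  H ⇒ p V0 ⇒ p V1 f ⇒ p e b f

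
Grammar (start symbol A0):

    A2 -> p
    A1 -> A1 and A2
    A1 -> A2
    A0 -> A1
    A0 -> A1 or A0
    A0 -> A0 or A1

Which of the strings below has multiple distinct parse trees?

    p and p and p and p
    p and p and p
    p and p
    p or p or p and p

p and p and p and p: 1 tree
p and p and p: 1 tree
p and p: 1 tree
p or p or p and p: 4 trees

p or p or p and p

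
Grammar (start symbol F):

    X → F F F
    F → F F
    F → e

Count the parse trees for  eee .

2

Parse trees for eee:
  [F [F e] [F [F e] [F e]]]
  [F [F [F e] [F e]] [F e]]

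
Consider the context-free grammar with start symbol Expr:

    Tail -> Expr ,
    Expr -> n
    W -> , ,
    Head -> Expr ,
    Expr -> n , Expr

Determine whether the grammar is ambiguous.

(Tail, W, Head are unreachable from Expr, so their rules don't affect L(Expr).) The reachable grammar is A → atom sep A | atom. Each atom is followed by either the separator (recurse) or end-of-string (stop) — no choice point.

Unambiguous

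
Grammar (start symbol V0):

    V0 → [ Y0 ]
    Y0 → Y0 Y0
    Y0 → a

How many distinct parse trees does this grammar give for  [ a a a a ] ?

5

Parse trees for [ a a a a ]:
  [V0 [ [Y0 [Y0 a] [Y0 [Y0 a] [Y0 [Y0 a] [Y0 a]]]] ]]
  [V0 [ [Y0 [Y0 a] [Y0 [Y0 [Y0 a] [Y0 a]] [Y0 a]]] ]]
  [V0 [ [Y0 [Y0 [Y0 a] [Y0 a]] [Y0 [Y0 a] [Y0 a]]] ]]
  [V0 [ [Y0 [Y0 [Y0 a] [Y0 [Y0 a] [Y0 a]]] [Y0 a]] ]]
  [V0 [ [Y0 [Y0 [Y0 [Y0 a] [Y0 a]] [Y0 a]] [Y0 a]] ]]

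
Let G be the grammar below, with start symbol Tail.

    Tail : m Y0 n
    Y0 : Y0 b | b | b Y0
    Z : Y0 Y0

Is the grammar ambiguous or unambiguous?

Ambiguous

Witness: m b b n

Derivation 1: Tail ⇒ m Y0 n ⇒ m Y0 b n ⇒ m b b n
Derivation 2: Tail ⇒ m Y0 n ⇒ m b Y0 n ⇒ m b b n

Two distinct leftmost derivations for the same string.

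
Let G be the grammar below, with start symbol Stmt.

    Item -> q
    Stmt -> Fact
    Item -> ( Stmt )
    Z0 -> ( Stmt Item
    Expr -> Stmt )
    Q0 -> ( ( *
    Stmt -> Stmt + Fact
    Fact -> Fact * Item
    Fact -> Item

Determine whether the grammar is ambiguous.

Unambiguous

Only Stmt, Fact, Item are reachable from Stmt; ignoring the rest: This is a standard precedence ladder (Stmt over Fact over Item), with each level left-recursive on its own operator ('+' at Stmt, '*' at Fact). That structure is LR(1), hence unambiguous.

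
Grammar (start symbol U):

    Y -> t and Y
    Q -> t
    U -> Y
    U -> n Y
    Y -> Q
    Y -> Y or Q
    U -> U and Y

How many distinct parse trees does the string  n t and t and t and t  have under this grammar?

8

Parse trees for n t and t and t and t:
  [U n [Y t and [Y t and [Y t and [Y [Q t]]]]]]
  [U [U n [Y [Q t]]] and [Y t and [Y t and [Y [Q t]]]]]
  [U [U n [Y t and [Y [Q t]]]] and [Y t and [Y [Q t]]]]
  [U [U [U n [Y [Q t]]] and [Y [Q t]]] and [Y t and [Y [Q t]]]]
  [U [U n [Y t and [Y t and [Y [Q t]]]]] and [Y [Q t]]]
  [U [U [U n [Y [Q t]]] and [Y t and [Y [Q t]]]] and [Y [Q t]]]
  [U [U [U n [Y t and [Y [Q t]]]] and [Y [Q t]]] and [Y [Q t]]]
  [U [U [U [U n [Y [Q t]]] and [Y [Q t]]] and [Y [Q t]]] and [Y [Q t]]]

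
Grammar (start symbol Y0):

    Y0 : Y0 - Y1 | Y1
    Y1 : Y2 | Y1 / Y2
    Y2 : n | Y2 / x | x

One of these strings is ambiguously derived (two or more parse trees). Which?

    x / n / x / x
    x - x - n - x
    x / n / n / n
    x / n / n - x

x / n / x / x: 4 trees
x - x - n - x: 1 tree
x / n / n / n: 1 tree
x / n / n - x: 1 tree

x / n / x / x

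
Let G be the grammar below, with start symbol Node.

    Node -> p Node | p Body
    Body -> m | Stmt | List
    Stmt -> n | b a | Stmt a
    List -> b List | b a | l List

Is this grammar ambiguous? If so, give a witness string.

Ambiguous

Witness: p b a

Derivation 1: Node ⇒ p Body ⇒ p Stmt ⇒ p b a
Derivation 2: Node ⇒ p Body ⇒ p List ⇒ p b a

Two distinct leftmost derivations for the same string.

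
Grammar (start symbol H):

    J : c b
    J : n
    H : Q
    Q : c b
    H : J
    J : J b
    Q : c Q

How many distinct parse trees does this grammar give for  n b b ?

1

Parse trees for n b b:
  [H [J [J [J n] b] b]]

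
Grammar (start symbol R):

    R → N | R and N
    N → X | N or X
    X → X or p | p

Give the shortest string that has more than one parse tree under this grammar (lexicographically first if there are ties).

p or p

length 1: no string has ≥2 trees
length 3: p or p has 2 parse trees

Two derivations of p or p:
  R ⇒ N ⇒ X ⇒ X or p ⇒ p or p
  R ⇒ N ⇒ N or X ⇒ X or X ⇒ p or X ⇒ p or p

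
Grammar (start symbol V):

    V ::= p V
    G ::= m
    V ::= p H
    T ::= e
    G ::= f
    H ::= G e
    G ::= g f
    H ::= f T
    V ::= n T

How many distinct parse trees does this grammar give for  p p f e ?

2

Parse trees for p p f e:
  [V p [V p [H [G f] e]]]
  [V p [V p [H f [T e]]]]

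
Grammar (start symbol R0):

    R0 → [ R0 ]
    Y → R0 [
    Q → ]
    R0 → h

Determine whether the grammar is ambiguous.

Only R0 is reachable from R0; ignoring the rest: Each string is a nest of matched brackets around a single atom. An opening bracket forces the recursive rule; an atom forces the base rule.

Unambiguous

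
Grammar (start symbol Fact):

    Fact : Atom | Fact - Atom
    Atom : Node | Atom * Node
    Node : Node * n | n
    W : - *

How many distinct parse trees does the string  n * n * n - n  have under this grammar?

4

Parse trees for n * n * n - n:
  [Fact [Fact [Atom [Node [Node [Node n] * n] * n]]] - [Atom [Node n]]]
  [Fact [Fact [Atom [Atom [Node n]] * [Node [Node n] * n]]] - [Atom [Node n]]]
  [Fact [Fact [Atom [Atom [Node [Node n] * n]] * [Node n]]] - [Atom [Node n]]]
  [Fact [Fact [Atom [Atom [Atom [Node n]] * [Node n]] * [Node n]]] - [Atom [Node n]]]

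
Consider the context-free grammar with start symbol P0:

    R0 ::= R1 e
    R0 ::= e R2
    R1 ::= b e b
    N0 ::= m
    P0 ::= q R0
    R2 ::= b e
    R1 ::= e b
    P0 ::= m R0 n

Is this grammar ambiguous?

Ambiguous

Witness: q e b e

Derivation 1: P0 ⇒ q R0 ⇒ q R1 e ⇒ q e b e
Derivation 2: P0 ⇒ q R0 ⇒ q e R2 ⇒ q e b e

Two distinct leftmost derivations for the same string.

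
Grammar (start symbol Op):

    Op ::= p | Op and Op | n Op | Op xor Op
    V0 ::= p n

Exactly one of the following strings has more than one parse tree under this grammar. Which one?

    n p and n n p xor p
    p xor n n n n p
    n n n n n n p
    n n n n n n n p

n p and n n p xor p: 9 trees
p xor n n n n p: 1 tree
n n n n n n p: 1 tree
n n n n n n n p: 1 tree

n p and n n p xor p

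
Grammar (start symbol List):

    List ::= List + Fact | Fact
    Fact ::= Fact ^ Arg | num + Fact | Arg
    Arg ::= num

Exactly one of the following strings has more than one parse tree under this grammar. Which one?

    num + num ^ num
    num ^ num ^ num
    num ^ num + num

num + num ^ num: 3 trees
num ^ num ^ num: 1 tree
num ^ num + num: 1 tree

num + num ^ num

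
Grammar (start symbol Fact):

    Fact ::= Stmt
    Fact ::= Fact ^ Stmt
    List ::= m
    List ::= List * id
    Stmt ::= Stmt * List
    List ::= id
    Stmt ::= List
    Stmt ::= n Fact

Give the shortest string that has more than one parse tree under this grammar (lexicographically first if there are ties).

id * id

length 1: no string has ≥2 trees
length 2: no string has ≥2 trees
length 3: id * id has 2 parse trees

Two derivations of id * id:
  Fact ⇒ Stmt ⇒ Stmt * List ⇒ List * List ⇒ id * List ⇒ id * id
  Fact ⇒ Stmt ⇒ List ⇒ List * id ⇒ id * id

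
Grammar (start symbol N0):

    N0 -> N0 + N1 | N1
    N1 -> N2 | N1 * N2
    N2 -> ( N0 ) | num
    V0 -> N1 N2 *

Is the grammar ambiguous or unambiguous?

Unambiguous

Only N0, N1, N2 are reachable from N0; ignoring the rest: The grammar is stratified — N0 handles '+' (left-recursive), N1 handles '*', N2 atoms. Each operator has a fixed associativity and precedence level, so every string has one parse.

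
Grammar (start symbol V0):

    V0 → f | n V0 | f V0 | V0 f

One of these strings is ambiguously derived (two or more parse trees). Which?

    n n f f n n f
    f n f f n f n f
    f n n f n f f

f n n f n f f

n n f f n n f: 1 tree
f n f f n f n f: 1 tree
f n n f n f f: 7 trees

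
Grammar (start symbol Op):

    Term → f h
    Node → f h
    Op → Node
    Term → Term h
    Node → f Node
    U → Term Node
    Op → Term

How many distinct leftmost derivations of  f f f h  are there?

Parse trees for f f f h:
  [Op [Node f [Node f [Node f h]]]]

1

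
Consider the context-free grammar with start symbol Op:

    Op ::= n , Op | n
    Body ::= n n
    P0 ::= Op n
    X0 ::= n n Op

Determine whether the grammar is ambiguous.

(Body, P0, X0 are unreachable from Op, so their rules don't affect L(Op).) The reachable grammar is A → atom sep A | atom. Each atom is followed by either the separator (recurse) or end-of-string (stop) — no choice point.

Unambiguous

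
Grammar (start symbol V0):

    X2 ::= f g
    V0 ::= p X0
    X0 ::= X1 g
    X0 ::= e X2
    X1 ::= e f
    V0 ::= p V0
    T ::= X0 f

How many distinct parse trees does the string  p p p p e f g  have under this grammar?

Parse trees for p p p p e f g:
  [V0 p [V0 p [V0 p [V0 p [X0 [X1 e f] g]]]]]
  [V0 p [V0 p [V0 p [V0 p [X0 e [X2 f g]]]]]]

2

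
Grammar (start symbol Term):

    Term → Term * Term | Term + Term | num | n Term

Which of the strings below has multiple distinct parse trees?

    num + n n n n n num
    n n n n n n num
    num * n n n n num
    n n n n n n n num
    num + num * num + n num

num + num * num + n num

num + n n n n n num: 1 tree
n n n n n n num: 1 tree
num * n n n n num: 1 tree
n n n n n n n num: 1 tree
num + num * num + n num: 5 trees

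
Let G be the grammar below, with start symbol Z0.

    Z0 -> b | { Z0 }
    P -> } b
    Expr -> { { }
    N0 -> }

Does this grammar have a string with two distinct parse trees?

Unambiguous

(P, Expr, N0 are unreachable from Z0, so their rules don't affect L(Z0).) Each string is a nest of matched brackets around a single atom. An opening bracket forces the recursive rule; an atom forces the base rule.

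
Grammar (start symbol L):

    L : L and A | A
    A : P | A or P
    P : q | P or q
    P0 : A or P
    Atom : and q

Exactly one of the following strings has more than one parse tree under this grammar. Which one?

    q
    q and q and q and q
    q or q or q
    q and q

q or q or q

q: 1 tree
q and q and q and q: 1 tree
q or q or q: 4 trees
q and q: 1 tree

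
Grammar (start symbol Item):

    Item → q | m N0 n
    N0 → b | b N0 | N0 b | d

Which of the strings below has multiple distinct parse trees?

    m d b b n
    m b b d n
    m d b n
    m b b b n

m d b b n: 1 tree
m b b d n: 1 tree
m d b n: 1 tree
m b b b n: 4 trees

m b b b n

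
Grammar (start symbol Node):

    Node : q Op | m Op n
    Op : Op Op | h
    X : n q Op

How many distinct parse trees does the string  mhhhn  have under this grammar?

2

Parse trees for mhhhn:
  [Node m [Op [Op h] [Op [Op h] [Op h]]] n]
  [Node m [Op [Op [Op h] [Op h]] [Op h]] n]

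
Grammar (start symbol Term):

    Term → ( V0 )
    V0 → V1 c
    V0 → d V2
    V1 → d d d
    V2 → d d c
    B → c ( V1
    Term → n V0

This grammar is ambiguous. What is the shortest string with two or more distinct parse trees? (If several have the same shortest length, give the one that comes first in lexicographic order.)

length 5: n d d d c has 2 parse trees

Two derivations of n d d d c:
  Term ⇒ n V0 ⇒ n V1 c ⇒ n d d d c
  Term ⇒ n V0 ⇒ n d V2 ⇒ n d d d c

n d d d c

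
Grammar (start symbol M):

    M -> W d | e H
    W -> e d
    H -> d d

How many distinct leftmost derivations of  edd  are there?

2

Parse trees for edd:
  [M [W e d] d]
  [M e [H d d]]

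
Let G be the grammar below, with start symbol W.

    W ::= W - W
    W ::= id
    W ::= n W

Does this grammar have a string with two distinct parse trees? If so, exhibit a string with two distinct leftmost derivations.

Ambiguous

Witness: n id - id

Derivation 1: W ⇒ W - W ⇒ n W - W ⇒ n id - W ⇒ n id - id
Derivation 2: W ⇒ n W ⇒ n W - W ⇒ n id - W ⇒ n id - id

Two distinct leftmost derivations for the same string.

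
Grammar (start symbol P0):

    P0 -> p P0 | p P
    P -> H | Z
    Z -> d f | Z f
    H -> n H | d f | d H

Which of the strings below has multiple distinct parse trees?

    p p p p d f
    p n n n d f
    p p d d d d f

p p p p d f: 2 trees
p n n n d f: 1 tree
p p d d d d f: 1 tree

p p p p d f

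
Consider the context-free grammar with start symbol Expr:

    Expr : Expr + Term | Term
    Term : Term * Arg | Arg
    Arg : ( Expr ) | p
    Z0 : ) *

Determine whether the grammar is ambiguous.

(Z0 is unreachable from Expr, so its rules don't affect L(Expr).) Expr → Expr + Term | Term  ;  Term → Term * Arg | Arg  — a left-associative chain with Arg at the bottom. Each string factors uniquely by precedence.

Unambiguous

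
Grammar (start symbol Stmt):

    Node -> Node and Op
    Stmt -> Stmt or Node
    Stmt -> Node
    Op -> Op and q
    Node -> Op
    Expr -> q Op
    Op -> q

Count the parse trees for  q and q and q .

4

Parse trees for q and q and q:
  [Stmt [Node [Node [Op q]] and [Op [Op q] and q]]]
  [Stmt [Node [Node [Node [Op q]] and [Op q]] and [Op q]]]
  [Stmt [Node [Node [Op [Op q] and q]] and [Op q]]]
  [Stmt [Node [Op [Op [Op q] and q] and q]]]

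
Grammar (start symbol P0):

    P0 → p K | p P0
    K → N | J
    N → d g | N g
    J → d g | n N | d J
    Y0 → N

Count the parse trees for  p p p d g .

2

Parse trees for p p p d g:
  [P0 p [P0 p [P0 p [K [N d g]]]]]
  [P0 p [P0 p [P0 p [K [J d g]]]]]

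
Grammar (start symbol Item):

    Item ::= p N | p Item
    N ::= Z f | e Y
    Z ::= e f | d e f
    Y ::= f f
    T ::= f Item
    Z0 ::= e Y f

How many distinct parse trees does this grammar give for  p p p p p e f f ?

Parse trees for p p p p p e f f:
  [Item p [Item p [Item p [Item p [Item p [N [Z e f] f]]]]]]
  [Item p [Item p [Item p [Item p [Item p [N e [Y f f]]]]]]]

2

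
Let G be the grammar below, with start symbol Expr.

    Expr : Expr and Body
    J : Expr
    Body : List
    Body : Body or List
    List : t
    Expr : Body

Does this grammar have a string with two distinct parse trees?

Unambiguous

(J is unreachable from Expr, so its rules don't affect L(Expr).) Expr → Expr and Body | Body  ;  Body → Body or List | List  — a left-associative chain with List at the bottom. Each string factors uniquely by precedence.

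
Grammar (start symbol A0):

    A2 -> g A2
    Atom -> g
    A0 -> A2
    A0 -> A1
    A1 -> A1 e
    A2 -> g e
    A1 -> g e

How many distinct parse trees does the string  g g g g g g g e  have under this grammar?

1

Parse trees for g g g g g g g e:
  [A0 [A2 g [A2 g [A2 g [A2 g [A2 g [A2 g [A2 g e]]]]]]]]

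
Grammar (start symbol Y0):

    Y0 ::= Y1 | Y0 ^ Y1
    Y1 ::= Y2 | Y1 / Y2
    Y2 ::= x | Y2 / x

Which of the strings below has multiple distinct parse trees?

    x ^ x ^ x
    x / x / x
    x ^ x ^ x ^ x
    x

x / x / x

x ^ x ^ x: 1 tree
x / x / x: 4 trees
x ^ x ^ x ^ x: 1 tree
x: 1 tree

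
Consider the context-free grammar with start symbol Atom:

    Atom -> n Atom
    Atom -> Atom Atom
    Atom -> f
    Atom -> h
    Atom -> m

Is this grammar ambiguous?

Witness: f f f

Derivation 1: Atom ⇒ Atom Atom ⇒ Atom Atom Atom ⇒ f Atom Atom ⇒ f f Atom ⇒ f f f
Derivation 2: Atom ⇒ Atom Atom ⇒ f Atom ⇒ f Atom Atom ⇒ f f Atom ⇒ f f f

Two distinct leftmost derivations for the same string.

Ambiguous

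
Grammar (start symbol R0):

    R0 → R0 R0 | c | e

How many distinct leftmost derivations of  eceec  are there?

Parse trees for eceec (showing first 6 of 14):
  [R0 [R0 e] [R0 [R0 c] [R0 [R0 e] [R0 [R0 e] [R0 c]]]]]
  [R0 [R0 e] [R0 [R0 c] [R0 [R0 [R0 e] [R0 e]] [R0 c]]]]
  [R0 [R0 e] [R0 [R0 [R0 c] [R0 e]] [R0 [R0 e] [R0 c]]]]
  [R0 [R0 e] [R0 [R0 [R0 c] [R0 [R0 e] [R0 e]]] [R0 c]]]
  [R0 [R0 e] [R0 [R0 [R0 [R0 c] [R0 e]] [R0 e]] [R0 c]]]
  [R0 [R0 [R0 e] [R0 c]] [R0 [R0 e] [R0 [R0 e] [R0 c]]]]

14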